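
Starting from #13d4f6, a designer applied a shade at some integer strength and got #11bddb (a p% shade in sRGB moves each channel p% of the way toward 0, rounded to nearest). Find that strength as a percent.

#13d4f6 is rgb(19, 212, 246); #11bddb is rgb(17, 189, 219).
On the B channel (widest range): 219 ≈ 246 + (p/100)(0 − 246), so p ≈ 100×(219 − 246)/(0 − 246) = -2700/-246 = 10.98.
p = 11 reproduces all three channels after rounding.

11%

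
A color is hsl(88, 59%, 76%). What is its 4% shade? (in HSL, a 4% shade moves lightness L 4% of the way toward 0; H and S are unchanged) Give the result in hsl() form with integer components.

hsl(88, 59%, 73%)

L moves 4% from 76 toward 0: 76 − 3.04 = 72.96 → 73.
H and S are unchanged.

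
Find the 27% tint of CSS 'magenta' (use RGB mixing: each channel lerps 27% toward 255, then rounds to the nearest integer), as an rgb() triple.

CSS magenta is rgb(255, 0, 255).
Lerp each channel 27% toward 255:
  R: 255 + 0 = 255 → 255
  G: 0 + 0.27×(255−0) = 0 + 68.85 = 68.85 → 69
  B: 255 + 0 = 255 → 255

rgb(255, 69, 255)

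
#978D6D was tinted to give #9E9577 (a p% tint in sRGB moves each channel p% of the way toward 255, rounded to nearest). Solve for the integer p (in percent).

7%

#978D6D is rgb(151, 141, 109); #9E9577 is rgb(158, 149, 119).
On the B channel (widest range): 119 ≈ 109 + (p/100)(255 − 109), so p ≈ 100×(119 − 109)/(255 − 109) = 1000/146 = 6.85.
p = 7 reproduces all three channels after rounding.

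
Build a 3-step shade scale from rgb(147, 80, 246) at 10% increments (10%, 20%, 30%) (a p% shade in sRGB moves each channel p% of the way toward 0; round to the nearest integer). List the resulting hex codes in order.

10%: (147 − 14.7 = 132.3→132, 80 − 8 = 72→72, 246 − 24.6 = 221.4→221) → #8448DD
20%: (147 − 29.4 = 117.6→118, 80 − 16 = 64→64, 246 − 49.2 = 196.8→197) → #7640C5
30%: (147 − 44.1 = 102.9→103, 80 − 24 = 56→56, 246 − 73.8 = 172.2→172) → #6738AC

#8448DD, #7640C5, #6738AC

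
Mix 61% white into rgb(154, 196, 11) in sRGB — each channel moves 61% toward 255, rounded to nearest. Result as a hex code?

#D8E8A0

Lerp each channel 61% toward 255:
  R: 154 + 0.61×(255−154) = 154 + 61.61 = 215.61 → 216
  G: 196 + 0.61×(255−196) = 196 + 35.99 = 231.99 → 232
  B: 11 + 0.61×(255−11) = 11 + 148.84 = 159.84 → 160
rgb(216, 232, 160) = #D8E8A0.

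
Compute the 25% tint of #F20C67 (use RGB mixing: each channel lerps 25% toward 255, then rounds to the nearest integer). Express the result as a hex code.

#F5498D

#F20C67 is rgb(242, 12, 103).
A 25% tint moves each channel 25% toward 255:
  R: 242 + 0.25×(255−242) = 242 + 3.25 = 245.25 → 245
  G: 12 + 60.75 = 72.75 → 73
  B: 103 + 38 = 141 → 141
rgb(245, 73, 141) = #F5498D.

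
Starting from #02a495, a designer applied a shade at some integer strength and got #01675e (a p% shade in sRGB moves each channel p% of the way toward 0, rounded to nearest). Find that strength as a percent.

#02a495 is rgb(2, 164, 149); #01675e is rgb(1, 103, 94).
On the G channel (widest range): 103 ≈ 164 + (p/100)(0 − 164), so p ≈ 100×(103 − 164)/(0 − 164) = -6100/-164 = 37.20.
p = 37 reproduces all three channels after rounding.

37%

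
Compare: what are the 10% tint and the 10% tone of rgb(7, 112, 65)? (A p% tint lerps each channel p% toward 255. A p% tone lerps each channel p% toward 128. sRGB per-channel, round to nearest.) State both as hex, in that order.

10% tint:
  R: 7 + 24.8 = 31.8 → 32
  G: 112 + 0.1×(255−112) = 112 + 14.3 = 126.3 → 126
  B: 65 + 19 = 84 → 84
  → #207E54
10% tone:
  R: 7 + 12.1 = 19.1 → 19
  G: 112 + 0.1×(128−112) = 112 + 1.6 = 113.6 → 114
  B: 65 + 6.3 = 71.3 → 71
  → #137247

#207E54, #137247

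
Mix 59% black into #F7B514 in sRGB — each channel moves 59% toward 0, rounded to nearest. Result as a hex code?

#F7B514 is rgb(247, 181, 20).
Lerp each channel 59% toward 0:
  R: 247 + 0.59×(0−247) = 247 − 145.73 = 101.27 → 101
  G: 181 + 0.59×(0−181) = 181 − 106.79 = 74.21 → 74
  B: 20 − 11.8 = 8.2 → 8
rgb(101, 74, 8) = #654A08.

#654A08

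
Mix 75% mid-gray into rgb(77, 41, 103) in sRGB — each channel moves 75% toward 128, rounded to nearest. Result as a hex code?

#736A7A

A 75% tone moves each channel 75% toward 128:
  R: 77 + 0.75×(128−77) = 77 + 38.25 = 115.25 → 115
  G: 41 + 0.75×(128−41) = 41 + 65.25 = 106.25 → 106
  B: 103 + 18.75 = 121.75 → 122
rgb(115, 106, 122) = #736A7A.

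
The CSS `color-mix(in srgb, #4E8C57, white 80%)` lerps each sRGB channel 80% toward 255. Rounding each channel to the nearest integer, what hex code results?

#DCE8DD

#4E8C57 is rgb(78, 140, 87).
Lerp each channel 80% toward 255:
  R: 78 + 0.8×(255−78) = 78 + 141.6 = 219.6 → 220
  G: 140 + 92 = 232 → 232
  B: 87 + 0.8×(255−87) = 87 + 134.4 = 221.4 → 221
rgb(220, 232, 221) = #DCE8DD.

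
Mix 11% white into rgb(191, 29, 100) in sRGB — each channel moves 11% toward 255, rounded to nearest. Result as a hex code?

Lerp each channel 11% toward 255:
  R: 191 + 0.11×(255−191) = 191 + 7.04 = 198.04 → 198
  G: 29 + 24.86 = 53.86 → 54
  B: 100 + 0.11×(255−100) = 100 + 17.05 = 117.05 → 117
rgb(198, 54, 117) = #C63675.

#C63675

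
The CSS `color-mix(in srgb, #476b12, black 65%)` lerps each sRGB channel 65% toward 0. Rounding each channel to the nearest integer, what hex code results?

#192506

#476b12 is rgb(71, 107, 18).
Per channel, c → c + 0.65(0 − c):
  R: 71 + 0.65×(0−71) = 71 − 46.15 = 24.85 → 25
  G: 107 + 0.65×(0−107) = 107 − 69.55 = 37.45 → 37
  B: 18 − 11.7 = 6.3 → 6
rgb(25, 37, 6) = #192506.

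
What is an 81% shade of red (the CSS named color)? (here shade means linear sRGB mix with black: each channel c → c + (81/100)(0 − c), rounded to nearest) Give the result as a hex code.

#300000

CSS red is rgb(255, 0, 0).
Lerp each channel 81% toward 0:
  R: 255 + 0.81×(0−255) = 255 − 206.55 = 48.45 → 48
  G: 0 + 0.81×(0−0) = 0 + 0 = 0 → 0
  B: 0 + 0.81×(0−0) = 0 + 0 = 0 → 0
rgb(48, 0, 0) = #300000.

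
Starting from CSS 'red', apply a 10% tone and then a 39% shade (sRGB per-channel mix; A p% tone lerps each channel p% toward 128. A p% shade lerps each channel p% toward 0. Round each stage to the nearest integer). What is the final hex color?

CSS red is rgb(255, 0, 0).
A 10% tone moves each channel 10% toward 128:
  R: 255 + 0.1×(128−255) = 255 − 12.7 = 242.3 → 242
  G: 0 + 0.1×(128−0) = 0 + 12.8 = 12.8 → 13
  B: 0 + 0.1×(128−0) = 0 + 12.8 = 12.8 → 13
After the tone: rgb(242, 13, 13) = #F20D0D.
Per channel, c → c + 0.39(0 − c):
  R: 242 + 0.39×(0−242) = 242 − 94.38 = 147.62 → 148
  G: 13 + 0.39×(0−13) = 13 − 5.07 = 7.93 → 8
  B: 13 + 0.39×(0−13) = 13 − 5.07 = 7.93 → 8
rgb(148, 8, 8) = #940808.

#940808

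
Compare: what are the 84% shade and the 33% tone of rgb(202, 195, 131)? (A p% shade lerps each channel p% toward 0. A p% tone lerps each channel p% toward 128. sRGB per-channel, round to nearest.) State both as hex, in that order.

#201F15, #B2AD82

84% shade:
  R: 202 − 169.68 = 32.32 → 32
  G: 195 + 0.84×(0−195) = 195 − 163.8 = 31.2 → 31
  B: 131 + 0.84×(0−131) = 131 − 110.04 = 20.96 → 21
  → #201F15
33% tone:
  R: 202 − 24.42 = 177.58 → 178
  G: 195 − 22.11 = 172.89 → 173
  B: 131 − 0.99 = 130.01 → 130
  → #B2AD82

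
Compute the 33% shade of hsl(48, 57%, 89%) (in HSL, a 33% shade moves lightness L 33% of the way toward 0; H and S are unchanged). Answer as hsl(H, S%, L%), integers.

hsl(48, 57%, 60%)

L moves 33% from 89 toward 0: 89 − 29.37 = 59.63 → 60.
H and S are unchanged.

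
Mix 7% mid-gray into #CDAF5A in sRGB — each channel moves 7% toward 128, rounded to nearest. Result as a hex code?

#CDAF5A is rgb(205, 175, 90).
Lerp each channel 7% toward 128:
  R: 205 + 0.07×(128−205) = 205 − 5.39 = 199.61 → 200
  G: 175 − 3.29 = 171.71 → 172
  B: 90 + 0.07×(128−90) = 90 + 2.66 = 92.66 → 93
rgb(200, 172, 93) = #C8AC5D.

#C8AC5D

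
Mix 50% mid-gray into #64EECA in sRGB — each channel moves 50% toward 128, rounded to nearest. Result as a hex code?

#64EECA is rgb(100, 238, 202).
Lerp each channel 50% toward 128:
  R: 100 + 0.5×(128−100) = 100 + 14 = 114 → 114
  G: 238 + 0.5×(128−238) = 238 − 55 = 183 → 183
  B: 202 + 0.5×(128−202) = 202 − 37 = 165 → 165
rgb(114, 183, 165) = #72B7A5.

#72B7A5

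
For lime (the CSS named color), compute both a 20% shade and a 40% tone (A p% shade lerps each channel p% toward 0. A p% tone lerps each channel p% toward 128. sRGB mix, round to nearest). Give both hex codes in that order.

CSS lime is rgb(0, 255, 0).
20% shade:
  R: 0 + 0 = 0 → 0
  G: 255 + 0.2×(0−255) = 255 − 51 = 204 → 204
  B: 0 + 0 = 0 → 0
  → #00CC00
40% tone:
  R: 0 + 0.4×(128−0) = 0 + 51.2 = 51.2 → 51
  G: 255 − 50.8 = 204.2 → 204
  B: 0 + 0.4×(128−0) = 0 + 51.2 = 51.2 → 51
  → #33CC33

#00CC00, #33CC33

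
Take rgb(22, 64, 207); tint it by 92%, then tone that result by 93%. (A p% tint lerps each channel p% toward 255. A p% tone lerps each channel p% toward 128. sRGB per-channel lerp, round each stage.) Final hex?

#888889

A 92% tint moves each channel 92% toward 255:
  R: 22 + 0.92×(255−22) = 22 + 214.36 = 236.36 → 236
  G: 64 + 0.92×(255−64) = 64 + 175.72 = 239.72 → 240
  B: 207 + 0.92×(255−207) = 207 + 44.16 = 251.16 → 251
After the tint: rgb(236, 240, 251) = #ECF0FB.
Lerp each channel 93% toward 128:
  R: 236 + 0.93×(128−236) = 236 − 100.44 = 135.56 → 136
  G: 240 − 104.16 = 135.84 → 136
  B: 251 + 0.93×(128−251) = 251 − 114.39 = 136.61 → 137
rgb(136, 136, 137) = #888889.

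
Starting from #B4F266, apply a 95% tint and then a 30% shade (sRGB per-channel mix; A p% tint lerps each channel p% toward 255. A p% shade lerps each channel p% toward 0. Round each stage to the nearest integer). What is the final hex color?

#B4F266 is rgb(180, 242, 102).
A 95% tint moves each channel 95% toward 255:
  R: 180 + 0.95×(255−180) = 180 + 71.25 = 251.25 → 251
  G: 242 + 12.35 = 254.35 → 254
  B: 102 + 145.35 = 247.35 → 247
After the tint: rgb(251, 254, 247) = #FBFEF7.
A 30% shade moves each channel 30% toward 0:
  R: 251 + 0.3×(0−251) = 251 − 75.3 = 175.7 → 176
  G: 254 + 0.3×(0−254) = 254 − 76.2 = 177.8 → 178
  B: 247 + 0.3×(0−247) = 247 − 74.1 = 172.9 → 173
rgb(176, 178, 173) = #B0B2AD.

#B0B2AD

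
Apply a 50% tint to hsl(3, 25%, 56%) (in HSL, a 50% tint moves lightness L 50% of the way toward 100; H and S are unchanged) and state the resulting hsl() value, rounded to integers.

L moves 50% from 56 toward 100: 56 + 22 = 78 → 78.
H and S are unchanged.

hsl(3, 25%, 78%)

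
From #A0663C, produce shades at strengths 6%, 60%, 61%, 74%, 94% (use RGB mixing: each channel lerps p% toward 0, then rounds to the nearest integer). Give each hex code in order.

#A0663C is rgb(160, 102, 60).
6%: (160 − 9.6 = 150.4→150, 102 − 6.12 = 95.88→96, 60 − 3.6 = 56.4→56) → #966038
60%: (160 − 96 = 64→64, 102 − 61.2 = 40.8→41, 60 − 36 = 24→24) → #402918
61%: (160 − 97.6 = 62.4→62, 102 − 62.22 = 39.78→40, 60 − 36.6 = 23.4→23) → #3E2817
74%: (160 − 118.4 = 41.6→42, 102 − 75.48 = 26.52→27, 60 − 44.4 = 15.6→16) → #2A1B10
94%: (160 − 150.4 = 9.6→10, 102 − 95.88 = 6.12→6, 60 − 56.4 = 3.6→4) → #0A0604

#966038, #402918, #3E2817, #2A1B10, #0A0604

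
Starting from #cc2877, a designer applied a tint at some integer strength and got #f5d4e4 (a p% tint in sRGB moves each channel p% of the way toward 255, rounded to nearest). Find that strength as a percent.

80%

#cc2877 is rgb(204, 40, 119); #f5d4e4 is rgb(245, 212, 228).
On the G channel (widest range): 212 ≈ 40 + (p/100)(255 − 40), so p ≈ 100×(212 − 40)/(255 − 40) = 17200/215 = 80.00.
p = 80 reproduces all three channels after rounding.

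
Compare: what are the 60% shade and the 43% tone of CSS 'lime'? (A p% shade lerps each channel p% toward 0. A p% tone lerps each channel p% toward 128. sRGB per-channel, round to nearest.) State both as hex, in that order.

#006600, #37c837

CSS lime is rgb(0, 255, 0).
60% shade:
  R: 0 + 0.6×(0−0) = 0 + 0 = 0 → 0
  G: 255 + 0.6×(0−255) = 255 − 153 = 102 → 102
  B: 0 + 0 = 0 → 0
  → #006600
43% tone:
  R: 0 + 55.04 = 55.04 → 55
  G: 255 − 54.61 = 200.39 → 200
  B: 0 + 0.43×(128−0) = 0 + 55.04 = 55.04 → 55
  → #37c837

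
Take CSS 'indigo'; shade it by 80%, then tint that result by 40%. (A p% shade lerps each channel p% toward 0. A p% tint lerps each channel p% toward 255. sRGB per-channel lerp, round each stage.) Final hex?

#6F6676

CSS indigo is rgb(75, 0, 130).
An 80% shade moves each channel 80% toward 0:
  R: 75 − 60 = 15 → 15
  G: 0 + 0.8×(0−0) = 0 + 0 = 0 → 0
  B: 130 + 0.8×(0−130) = 130 − 104 = 26 → 26
After the shade: rgb(15, 0, 26) = #0F001A.
Per channel, c → c + 0.4(255 − c):
  R: 15 + 0.4×(255−15) = 15 + 96 = 111 → 111
  G: 0 + 102 = 102 → 102
  B: 26 + 0.4×(255−26) = 26 + 91.6 = 117.6 → 118
rgb(111, 102, 118) = #6F6676.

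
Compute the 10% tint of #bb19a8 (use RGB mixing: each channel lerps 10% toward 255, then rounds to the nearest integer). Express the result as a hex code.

#c230b1

#bb19a8 is rgb(187, 25, 168).
Lerp each channel 10% toward 255:
  R: 187 + 0.1×(255−187) = 187 + 6.8 = 193.8 → 194
  G: 25 + 0.1×(255−25) = 25 + 23 = 48 → 48
  B: 168 + 0.1×(255−168) = 168 + 8.7 = 176.7 → 177
rgb(194, 48, 177) = #c230b1.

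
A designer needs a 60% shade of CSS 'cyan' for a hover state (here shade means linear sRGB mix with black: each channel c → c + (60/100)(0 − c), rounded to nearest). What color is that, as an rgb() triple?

CSS cyan is rgb(0, 255, 255).
Lerp each channel 60% toward 0:
  R: 0 + 0 = 0 → 0
  G: 255 − 153 = 102 → 102
  B: 255 + 0.6×(0−255) = 255 − 153 = 102 → 102

rgb(0, 102, 102)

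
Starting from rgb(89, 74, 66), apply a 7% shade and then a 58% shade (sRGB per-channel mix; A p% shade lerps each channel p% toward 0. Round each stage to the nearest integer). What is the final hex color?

A 7% shade moves each channel 7% toward 0:
  R: 89 − 6.23 = 82.77 → 83
  G: 74 + 0.07×(0−74) = 74 − 5.18 = 68.82 → 69
  B: 66 − 4.62 = 61.38 → 61
After the shade: rgb(83, 69, 61) = #53453D.
Per channel, c → c + 0.58(0 − c):
  R: 83 − 48.14 = 34.86 → 35
  G: 69 + 0.58×(0−69) = 69 − 40.02 = 28.98 → 29
  B: 61 − 35.38 = 25.62 → 26
rgb(35, 29, 26) = #231D1A.

#231D1A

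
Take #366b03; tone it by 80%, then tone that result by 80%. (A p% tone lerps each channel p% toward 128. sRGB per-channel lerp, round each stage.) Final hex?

#7d7f7b

#366b03 is rgb(54, 107, 3).
Per channel, c → c + 0.8(128 − c):
  R: 54 + 0.8×(128−54) = 54 + 59.2 = 113.2 → 113
  G: 107 + 0.8×(128−107) = 107 + 16.8 = 123.8 → 124
  B: 3 + 100 = 103 → 103
After the tone: rgb(113, 124, 103) = #717c67.
An 80% tone moves each channel 80% toward 128:
  R: 113 + 12 = 125 → 125
  G: 124 + 0.8×(128−124) = 124 + 3.2 = 127.2 → 127
  B: 103 + 0.8×(128−103) = 103 + 20 = 123 → 123
rgb(125, 127, 123) = #7d7f7b.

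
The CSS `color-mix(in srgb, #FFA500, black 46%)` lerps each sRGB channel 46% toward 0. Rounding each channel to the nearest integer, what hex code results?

#8A5900

#FFA500 is rgb(255, 165, 0).
Lerp each channel 46% toward 0:
  R: 255 + 0.46×(0−255) = 255 − 117.3 = 137.7 → 138
  G: 165 + 0.46×(0−165) = 165 − 75.9 = 89.1 → 89
  B: 0 + 0 = 0 → 0
rgb(138, 89, 0) = #8A5900.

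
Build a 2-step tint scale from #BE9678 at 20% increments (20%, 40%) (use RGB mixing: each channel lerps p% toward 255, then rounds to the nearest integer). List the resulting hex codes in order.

#CBAB93, #D8C0AE

#BE9678 is rgb(190, 150, 120).
20%: (190 + 13 = 203→203, 150 + 21 = 171→171, 120 + 27 = 147→147) → #CBAB93
40%: (190 + 26 = 216→216, 150 + 42 = 192→192, 120 + 54 = 174→174) → #D8C0AE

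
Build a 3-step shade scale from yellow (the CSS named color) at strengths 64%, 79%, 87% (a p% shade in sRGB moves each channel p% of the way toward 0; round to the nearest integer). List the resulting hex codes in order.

#5C5C00, #363600, #212100

CSS yellow is rgb(255, 255, 0).
64%: (255 − 163.2 = 91.8→92, 255 − 163.2 = 91.8→92, 0→0) → #5C5C00
79%: (255 − 201.45 = 53.55→54, 255 − 201.45 = 53.55→54, 0→0) → #363600
87%: (255 − 221.85 = 33.15→33, 255 − 221.85 = 33.15→33, 0→0) → #212100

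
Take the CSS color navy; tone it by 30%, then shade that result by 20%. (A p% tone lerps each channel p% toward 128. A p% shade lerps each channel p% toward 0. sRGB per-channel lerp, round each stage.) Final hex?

CSS navy is rgb(0, 0, 128).
A 30% tone moves each channel 30% toward 128:
  R: 0 + 0.3×(128−0) = 0 + 38.4 = 38.4 → 38
  G: 0 + 0.3×(128−0) = 0 + 38.4 = 38.4 → 38
  B: 128 + 0 = 128 → 128
After the tone: rgb(38, 38, 128) = #262680.
Per channel, c → c + 0.2(0 − c):
  R: 38 + 0.2×(0−38) = 38 − 7.6 = 30.4 → 30
  G: 38 − 7.6 = 30.4 → 30
  B: 128 − 25.6 = 102.4 → 102
rgb(30, 30, 102) = #1e1e66.

#1e1e66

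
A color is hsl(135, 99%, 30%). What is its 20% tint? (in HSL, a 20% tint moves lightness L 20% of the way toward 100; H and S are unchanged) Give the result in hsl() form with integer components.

hsl(135, 99%, 44%)

L moves 20% from 30 toward 100: 30 + 14 = 44 → 44.
H and S are unchanged.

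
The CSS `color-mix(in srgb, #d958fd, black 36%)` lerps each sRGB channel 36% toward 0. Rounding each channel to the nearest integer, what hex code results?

#8b38a2

#d958fd is rgb(217, 88, 253).
A 36% shade moves each channel 36% toward 0:
  R: 217 + 0.36×(0−217) = 217 − 78.12 = 138.88 → 139
  G: 88 + 0.36×(0−88) = 88 − 31.68 = 56.32 → 56
  B: 253 + 0.36×(0−253) = 253 − 91.08 = 161.92 → 162
rgb(139, 56, 162) = #8b38a2.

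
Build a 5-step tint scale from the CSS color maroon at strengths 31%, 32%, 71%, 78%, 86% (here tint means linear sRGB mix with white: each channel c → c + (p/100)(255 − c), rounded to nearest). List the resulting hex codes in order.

CSS maroon is rgb(128, 0, 0).
31%: (128 + 39.37 = 167.37→167, 0 + 79.05 = 79.05→79, 0 + 79.05 = 79.05→79) → #a74f4f
32%: (128 + 40.64 = 168.64→169, 0 + 81.6 = 81.6→82, 0 + 81.6 = 81.6→82) → #a95252
71%: (128 + 90.17 = 218.17→218, 0 + 181.05 = 181.05→181, 0 + 181.05 = 181.05→181) → #dab5b5
78%: (128 + 99.06 = 227.06→227, 0 + 198.9 = 198.9→199, 0 + 198.9 = 198.9→199) → #e3c7c7
86%: (128 + 109.22 = 237.22→237, 0 + 219.3 = 219.3→219, 0 + 219.3 = 219.3→219) → #eddbdb

#a74f4f, #a95252, #dab5b5, #e3c7c7, #eddbdb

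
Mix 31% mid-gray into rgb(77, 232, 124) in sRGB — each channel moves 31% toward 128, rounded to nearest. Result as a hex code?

Per channel, c → c + 0.31(128 − c):
  R: 77 + 15.81 = 92.81 → 93
  G: 232 − 32.24 = 199.76 → 200
  B: 124 + 1.24 = 125.24 → 125
rgb(93, 200, 125) = #5DC87D.

#5DC87D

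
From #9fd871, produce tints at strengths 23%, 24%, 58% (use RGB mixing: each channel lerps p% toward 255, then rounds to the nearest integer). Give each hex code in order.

#9fd871 is rgb(159, 216, 113).
23%: (159 + 22.08 = 181.08→181, 216 + 8.97 = 224.97→225, 113 + 32.66 = 145.66→146) → #b5e192
24%: (159 + 23.04 = 182.04→182, 216 + 9.36 = 225.36→225, 113 + 34.08 = 147.08→147) → #b6e193
58%: (159 + 55.68 = 214.68→215, 216 + 22.62 = 238.62→239, 113 + 82.36 = 195.36→195) → #d7efc3

#b5e192, #b6e193, #d7efc3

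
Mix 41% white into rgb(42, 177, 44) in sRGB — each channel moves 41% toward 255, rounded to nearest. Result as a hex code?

#81D183

Lerp each channel 41% toward 255:
  R: 42 + 0.41×(255−42) = 42 + 87.33 = 129.33 → 129
  G: 177 + 0.41×(255−177) = 177 + 31.98 = 208.98 → 209
  B: 44 + 0.41×(255−44) = 44 + 86.51 = 130.51 → 131
rgb(129, 209, 131) = #81D183.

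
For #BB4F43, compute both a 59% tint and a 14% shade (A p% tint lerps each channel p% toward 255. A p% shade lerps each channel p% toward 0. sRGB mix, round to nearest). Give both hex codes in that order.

#E3B7B2, #A1443A

#BB4F43 is rgb(187, 79, 67).
59% tint:
  R: 187 + 0.59×(255−187) = 187 + 40.12 = 227.12 → 227
  G: 79 + 0.59×(255−79) = 79 + 103.84 = 182.84 → 183
  B: 67 + 0.59×(255−67) = 67 + 110.92 = 177.92 → 178
  → #E3B7B2
14% shade:
  R: 187 + 0.14×(0−187) = 187 − 26.18 = 160.82 → 161
  G: 79 + 0.14×(0−79) = 79 − 11.06 = 67.94 → 68
  B: 67 + 0.14×(0−67) = 67 − 9.38 = 57.62 → 58
  → #A1443A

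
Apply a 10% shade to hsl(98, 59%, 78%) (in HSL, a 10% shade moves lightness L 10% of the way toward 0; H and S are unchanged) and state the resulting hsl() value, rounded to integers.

hsl(98, 59%, 70%)

L moves 10% from 78 toward 0: 78 − 7.8 = 70.2 → 70.
H and S are unchanged.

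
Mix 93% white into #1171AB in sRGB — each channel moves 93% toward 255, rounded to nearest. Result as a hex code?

#EEF5F9

#1171AB is rgb(17, 113, 171).
Lerp each channel 93% toward 255:
  R: 17 + 0.93×(255−17) = 17 + 221.34 = 238.34 → 238
  G: 113 + 132.06 = 245.06 → 245
  B: 171 + 0.93×(255−171) = 171 + 78.12 = 249.12 → 249
rgb(238, 245, 249) = #EEF5F9.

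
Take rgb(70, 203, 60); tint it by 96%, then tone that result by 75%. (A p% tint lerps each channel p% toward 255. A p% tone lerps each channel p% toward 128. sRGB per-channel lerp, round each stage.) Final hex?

A 96% tint moves each channel 96% toward 255:
  R: 70 + 0.96×(255−70) = 70 + 177.6 = 247.6 → 248
  G: 203 + 0.96×(255−203) = 203 + 49.92 = 252.92 → 253
  B: 60 + 187.2 = 247.2 → 247
After the tint: rgb(248, 253, 247) = #F8FDF7.
Lerp each channel 75% toward 128:
  R: 248 − 90 = 158 → 158
  G: 253 + 0.75×(128−253) = 253 − 93.75 = 159.25 → 159
  B: 247 + 0.75×(128−247) = 247 − 89.25 = 157.75 → 158
rgb(158, 159, 158) = #9E9F9E.

#9E9F9E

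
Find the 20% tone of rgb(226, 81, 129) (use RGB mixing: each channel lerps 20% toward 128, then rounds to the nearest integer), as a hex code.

Lerp each channel 20% toward 128:
  R: 226 + 0.2×(128−226) = 226 − 19.6 = 206.4 → 206
  G: 81 + 0.2×(128−81) = 81 + 9.4 = 90.4 → 90
  B: 129 + 0.2×(128−129) = 129 − 0.2 = 128.8 → 129
rgb(206, 90, 129) = #ce5a81.

#ce5a81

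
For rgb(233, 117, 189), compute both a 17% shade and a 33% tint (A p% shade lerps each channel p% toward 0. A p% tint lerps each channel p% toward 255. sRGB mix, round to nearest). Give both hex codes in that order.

#c1619d, #f0a3d3

17% shade:
  R: 233 + 0.17×(0−233) = 233 − 39.61 = 193.39 → 193
  G: 117 + 0.17×(0−117) = 117 − 19.89 = 97.11 → 97
  B: 189 + 0.17×(0−189) = 189 − 32.13 = 156.87 → 157
  → #c1619d
33% tint:
  R: 233 + 7.26 = 240.26 → 240
  G: 117 + 0.33×(255−117) = 117 + 45.54 = 162.54 → 163
  B: 189 + 21.78 = 210.78 → 211
  → #f0a3d3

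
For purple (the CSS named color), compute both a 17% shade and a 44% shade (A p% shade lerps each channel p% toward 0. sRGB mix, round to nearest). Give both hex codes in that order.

CSS purple is rgb(128, 0, 128).
17% shade:
  R: 128 − 21.76 = 106.24 → 106
  G: 0 + 0 = 0 → 0
  B: 128 − 21.76 = 106.24 → 106
  → #6a006a
44% shade:
  R: 128 − 56.32 = 71.68 → 72
  G: 0 + 0.44×(0−0) = 0 + 0 = 0 → 0
  B: 128 + 0.44×(0−128) = 128 − 56.32 = 71.68 → 72
  → #480048

#6a006a, #480048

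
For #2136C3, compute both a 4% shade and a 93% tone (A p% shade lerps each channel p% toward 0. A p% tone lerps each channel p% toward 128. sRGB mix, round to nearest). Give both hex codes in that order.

#2034BB, #797B85

#2136C3 is rgb(33, 54, 195).
4% shade:
  R: 33 + 0.04×(0−33) = 33 − 1.32 = 31.68 → 32
  G: 54 + 0.04×(0−54) = 54 − 2.16 = 51.84 → 52
  B: 195 − 7.8 = 187.2 → 187
  → #2034BB
93% tone:
  R: 33 + 88.35 = 121.35 → 121
  G: 54 + 0.93×(128−54) = 54 + 68.82 = 122.82 → 123
  B: 195 + 0.93×(128−195) = 195 − 62.31 = 132.69 → 133
  → #797B85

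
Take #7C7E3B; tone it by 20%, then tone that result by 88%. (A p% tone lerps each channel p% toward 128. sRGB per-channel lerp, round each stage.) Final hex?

#808079

#7C7E3B is rgb(124, 126, 59).
A 20% tone moves each channel 20% toward 128:
  R: 124 + 0.2×(128−124) = 124 + 0.8 = 124.8 → 125
  G: 126 + 0.2×(128−126) = 126 + 0.4 = 126.4 → 126
  B: 59 + 13.8 = 72.8 → 73
After the tone: rgb(125, 126, 73) = #7D7E49.
Per channel, c → c + 0.88(128 − c):
  R: 125 + 0.88×(128−125) = 125 + 2.64 = 127.64 → 128
  G: 126 + 1.76 = 127.76 → 128
  B: 73 + 0.88×(128−73) = 73 + 48.4 = 121.4 → 121
rgb(128, 128, 121) = #808079.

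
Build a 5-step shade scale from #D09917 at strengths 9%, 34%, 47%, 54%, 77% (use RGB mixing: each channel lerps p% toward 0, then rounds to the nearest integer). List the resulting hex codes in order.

#BD8B15, #89650F, #6E510C, #60460B, #302305

#D09917 is rgb(208, 153, 23).
9%: (208 − 18.72 = 189.28→189, 153 − 13.77 = 139.23→139, 23 − 2.07 = 20.93→21) → #BD8B15
34%: (208 − 70.72 = 137.28→137, 153 − 52.02 = 100.98→101, 23 − 7.82 = 15.18→15) → #89650F
47%: (208 − 97.76 = 110.24→110, 153 − 71.91 = 81.09→81, 23 − 10.81 = 12.19→12) → #6E510C
54%: (208 − 112.32 = 95.68→96, 153 − 82.62 = 70.38→70, 23 − 12.42 = 10.58→11) → #60460B
77%: (208 − 160.16 = 47.84→48, 153 − 117.81 = 35.19→35, 23 − 17.71 = 5.29→5) → #302305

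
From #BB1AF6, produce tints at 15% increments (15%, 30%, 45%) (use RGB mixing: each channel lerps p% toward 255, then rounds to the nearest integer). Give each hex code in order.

#BB1AF6 is rgb(187, 26, 246).
15%: (187 + 10.2 = 197.2→197, 26 + 34.35 = 60.35→60, 246 + 1.35 = 247.35→247) → #C53CF7
30%: (187 + 20.4 = 207.4→207, 26 + 68.7 = 94.7→95, 246 + 2.7 = 248.7→249) → #CF5FF9
45%: (187 + 30.6 = 217.6→218, 26 + 103.05 = 129.05→129, 246 + 4.05 = 250.05→250) → #DA81FA

#C53CF7, #CF5FF9, #DA81FA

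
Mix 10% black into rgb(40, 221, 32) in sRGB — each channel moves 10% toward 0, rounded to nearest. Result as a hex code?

#24C71D

Lerp each channel 10% toward 0:
  R: 40 + 0.1×(0−40) = 40 − 4 = 36 → 36
  G: 221 + 0.1×(0−221) = 221 − 22.1 = 198.9 → 199
  B: 32 + 0.1×(0−32) = 32 − 3.2 = 28.8 → 29
rgb(36, 199, 29) = #24C71D.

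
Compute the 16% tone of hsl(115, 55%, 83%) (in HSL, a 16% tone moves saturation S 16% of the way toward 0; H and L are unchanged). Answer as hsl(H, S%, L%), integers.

S moves 16% from 55 toward 0: 55 − 8.8 = 46.2 → 46.
H and L are unchanged.

hsl(115, 46%, 83%)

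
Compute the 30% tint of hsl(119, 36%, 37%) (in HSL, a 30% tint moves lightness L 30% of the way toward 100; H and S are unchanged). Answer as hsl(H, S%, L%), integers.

L moves 30% from 37 toward 100: 37 + 18.9 = 55.9 → 56.
H and S are unchanged.

hsl(119, 36%, 56%)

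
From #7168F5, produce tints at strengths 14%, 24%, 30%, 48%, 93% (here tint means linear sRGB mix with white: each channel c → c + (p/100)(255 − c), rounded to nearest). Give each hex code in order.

#7168F5 is rgb(113, 104, 245).
14%: (113 + 19.88 = 132.88→133, 104 + 21.14 = 125.14→125, 245 + 1.4 = 246.4→246) → #857DF6
24%: (113 + 34.08 = 147.08→147, 104 + 36.24 = 140.24→140, 245 + 2.4 = 247.4→247) → #938CF7
30%: (113 + 42.6 = 155.6→156, 104 + 45.3 = 149.3→149, 245 + 3 = 248→248) → #9C95F8
48%: (113 + 68.16 = 181.16→181, 104 + 72.48 = 176.48→176, 245 + 4.8 = 249.8→250) → #B5B0FA
93%: (113 + 132.06 = 245.06→245, 104 + 140.43 = 244.43→244, 245 + 9.3 = 254.3→254) → #F5F4FE

#857DF6, #938CF7, #9C95F8, #B5B0FA, #F5F4FE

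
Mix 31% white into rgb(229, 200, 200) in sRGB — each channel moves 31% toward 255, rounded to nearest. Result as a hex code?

#EDD9D9

A 31% tint moves each channel 31% toward 255:
  R: 229 + 0.31×(255−229) = 229 + 8.06 = 237.06 → 237
  G: 200 + 17.05 = 217.05 → 217
  B: 200 + 0.31×(255−200) = 200 + 17.05 = 217.05 → 217
rgb(237, 217, 217) = #EDD9D9.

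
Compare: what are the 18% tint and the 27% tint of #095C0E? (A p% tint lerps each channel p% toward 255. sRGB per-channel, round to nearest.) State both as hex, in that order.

#357939, #4B884F

#095C0E is rgb(9, 92, 14).
18% tint:
  R: 9 + 44.28 = 53.28 → 53
  G: 92 + 29.34 = 121.34 → 121
  B: 14 + 0.18×(255−14) = 14 + 43.38 = 57.38 → 57
  → #357939
27% tint:
  R: 9 + 0.27×(255−9) = 9 + 66.42 = 75.42 → 75
  G: 92 + 0.27×(255−92) = 92 + 44.01 = 136.01 → 136
  B: 14 + 0.27×(255−14) = 14 + 65.07 = 79.07 → 79
  → #4B884F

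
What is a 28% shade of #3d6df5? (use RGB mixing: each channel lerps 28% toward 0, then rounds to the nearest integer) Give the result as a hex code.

#3d6df5 is rgb(61, 109, 245).
Per channel, c → c + 0.28(0 − c):
  R: 61 + 0.28×(0−61) = 61 − 17.08 = 43.92 → 44
  G: 109 + 0.28×(0−109) = 109 − 30.52 = 78.48 → 78
  B: 245 + 0.28×(0−245) = 245 − 68.6 = 176.4 → 176
rgb(44, 78, 176) = #2c4eb0.

#2c4eb0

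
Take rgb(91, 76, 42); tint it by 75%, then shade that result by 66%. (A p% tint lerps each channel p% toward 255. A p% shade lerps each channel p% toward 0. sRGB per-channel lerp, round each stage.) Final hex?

Lerp each channel 75% toward 255:
  R: 91 + 123 = 214 → 214
  G: 76 + 0.75×(255−76) = 76 + 134.25 = 210.25 → 210
  B: 42 + 159.75 = 201.75 → 202
After the tint: rgb(214, 210, 202) = #D6D2CA.
Per channel, c → c + 0.66(0 − c):
  R: 214 + 0.66×(0−214) = 214 − 141.24 = 72.76 → 73
  G: 210 + 0.66×(0−210) = 210 − 138.6 = 71.4 → 71
  B: 202 − 133.32 = 68.68 → 69
rgb(73, 71, 69) = #494745.

#494745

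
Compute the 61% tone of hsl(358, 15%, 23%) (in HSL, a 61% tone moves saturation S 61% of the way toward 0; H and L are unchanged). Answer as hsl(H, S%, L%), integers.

S moves 61% from 15 toward 0: 15 − 9.15 = 5.85 → 6.
H and L are unchanged.

hsl(358, 6%, 23%)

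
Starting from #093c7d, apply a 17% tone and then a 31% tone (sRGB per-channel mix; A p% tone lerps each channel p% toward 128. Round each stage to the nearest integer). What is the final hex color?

#3c597f

#093c7d is rgb(9, 60, 125).
A 17% tone moves each channel 17% toward 128:
  R: 9 + 0.17×(128−9) = 9 + 20.23 = 29.23 → 29
  G: 60 + 0.17×(128−60) = 60 + 11.56 = 71.56 → 72
  B: 125 + 0.17×(128−125) = 125 + 0.51 = 125.51 → 126
After the tone: rgb(29, 72, 126) = #1d487e.
A 31% tone moves each channel 31% toward 128:
  R: 29 + 30.69 = 59.69 → 60
  G: 72 + 17.36 = 89.36 → 89
  B: 126 + 0.31×(128−126) = 126 + 0.62 = 126.62 → 127
rgb(60, 89, 127) = #3c597f.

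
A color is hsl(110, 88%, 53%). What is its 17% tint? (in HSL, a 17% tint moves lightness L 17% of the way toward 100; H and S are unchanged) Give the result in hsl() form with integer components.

L moves 17% from 53 toward 100: 53 + 7.99 = 60.99 → 61.
H and S are unchanged.

hsl(110, 88%, 61%)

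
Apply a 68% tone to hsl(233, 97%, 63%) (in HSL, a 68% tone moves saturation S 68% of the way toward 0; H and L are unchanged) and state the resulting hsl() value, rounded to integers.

S moves 68% from 97 toward 0: 97 − 65.96 = 31.04 → 31.
H and L are unchanged.

hsl(233, 31%, 63%)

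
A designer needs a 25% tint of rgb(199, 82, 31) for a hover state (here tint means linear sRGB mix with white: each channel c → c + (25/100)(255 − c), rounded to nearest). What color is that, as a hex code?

A 25% tint moves each channel 25% toward 255:
  R: 199 + 0.25×(255−199) = 199 + 14 = 213 → 213
  G: 82 + 43.25 = 125.25 → 125
  B: 31 + 0.25×(255−31) = 31 + 56 = 87 → 87
rgb(213, 125, 87) = #d57d57.

#d57d57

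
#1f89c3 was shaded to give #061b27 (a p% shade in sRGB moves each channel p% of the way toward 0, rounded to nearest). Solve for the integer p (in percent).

80%

#1f89c3 is rgb(31, 137, 195); #061b27 is rgb(6, 27, 39).
On the B channel (widest range): 39 ≈ 195 + (p/100)(0 − 195), so p ≈ 100×(39 − 195)/(0 − 195) = -15600/-195 = 80.00.
p = 80 reproduces all three channels after rounding.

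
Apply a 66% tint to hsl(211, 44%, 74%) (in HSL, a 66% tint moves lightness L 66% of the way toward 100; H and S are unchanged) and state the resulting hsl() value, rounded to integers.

L moves 66% from 74 toward 100: 74 + 17.16 = 91.16 → 91.
H and S are unchanged.

hsl(211, 44%, 91%)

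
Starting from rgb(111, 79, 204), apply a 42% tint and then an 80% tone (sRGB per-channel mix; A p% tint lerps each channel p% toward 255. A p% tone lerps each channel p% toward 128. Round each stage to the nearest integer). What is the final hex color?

Lerp each channel 42% toward 255:
  R: 111 + 60.48 = 171.48 → 171
  G: 79 + 0.42×(255−79) = 79 + 73.92 = 152.92 → 153
  B: 204 + 21.42 = 225.42 → 225
After the tint: rgb(171, 153, 225) = #AB99E1.
An 80% tone moves each channel 80% toward 128:
  R: 171 + 0.8×(128−171) = 171 − 34.4 = 136.6 → 137
  G: 153 + 0.8×(128−153) = 153 − 20 = 133 → 133
  B: 225 + 0.8×(128−225) = 225 − 77.6 = 147.4 → 147
rgb(137, 133, 147) = #898593.

#898593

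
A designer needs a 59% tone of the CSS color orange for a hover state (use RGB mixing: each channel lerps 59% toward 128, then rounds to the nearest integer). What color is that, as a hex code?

#B48F4C

CSS orange is rgb(255, 165, 0).
Lerp each channel 59% toward 128:
  R: 255 + 0.59×(128−255) = 255 − 74.93 = 180.07 → 180
  G: 165 − 21.83 = 143.17 → 143
  B: 0 + 0.59×(128−0) = 0 + 75.52 = 75.52 → 76
rgb(180, 143, 76) = #B48F4C.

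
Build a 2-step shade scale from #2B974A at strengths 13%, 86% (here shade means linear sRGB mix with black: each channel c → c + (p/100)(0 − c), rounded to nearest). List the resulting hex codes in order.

#2B974A is rgb(43, 151, 74).
13%: (43 − 5.59 = 37.41→37, 151 − 19.63 = 131.37→131, 74 − 9.62 = 64.38→64) → #258340
86%: (43 − 36.98 = 6.02→6, 151 − 129.86 = 21.14→21, 74 − 63.64 = 10.36→10) → #06150A

#258340, #06150A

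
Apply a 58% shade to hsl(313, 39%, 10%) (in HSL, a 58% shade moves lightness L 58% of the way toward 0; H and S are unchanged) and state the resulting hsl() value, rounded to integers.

hsl(313, 39%, 4%)

L moves 58% from 10 toward 0: 10 − 5.8 = 4.2 → 4.
H and S are unchanged.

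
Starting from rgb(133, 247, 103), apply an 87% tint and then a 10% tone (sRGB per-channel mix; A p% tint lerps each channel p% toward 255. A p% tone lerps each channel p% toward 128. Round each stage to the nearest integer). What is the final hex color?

An 87% tint moves each channel 87% toward 255:
  R: 133 + 0.87×(255−133) = 133 + 106.14 = 239.14 → 239
  G: 247 + 0.87×(255−247) = 247 + 6.96 = 253.96 → 254
  B: 103 + 0.87×(255−103) = 103 + 132.24 = 235.24 → 235
After the tint: rgb(239, 254, 235) = #EFFEEB.
Lerp each channel 10% toward 128:
  R: 239 + 0.1×(128−239) = 239 − 11.1 = 227.9 → 228
  G: 254 − 12.6 = 241.4 → 241
  B: 235 + 0.1×(128−235) = 235 − 10.7 = 224.3 → 224
rgb(228, 241, 224) = #E4F1E0.

#E4F1E0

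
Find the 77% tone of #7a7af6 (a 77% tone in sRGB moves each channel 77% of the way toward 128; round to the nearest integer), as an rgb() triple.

rgb(127, 127, 155)

#7a7af6 is rgb(122, 122, 246).
Lerp each channel 77% toward 128:
  R: 122 + 4.62 = 126.62 → 127
  G: 122 + 4.62 = 126.62 → 127
  B: 246 − 90.86 = 155.14 → 155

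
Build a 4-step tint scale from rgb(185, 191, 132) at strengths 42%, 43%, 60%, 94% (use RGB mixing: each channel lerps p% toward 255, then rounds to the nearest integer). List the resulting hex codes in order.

#d6dab8, #d7dbb9, #e3e5ce, #fbfbf8

42%: (185 + 29.4 = 214.4→214, 191 + 26.88 = 217.88→218, 132 + 51.66 = 183.66→184) → #d6dab8
43%: (185 + 30.1 = 215.1→215, 191 + 27.52 = 218.52→219, 132 + 52.89 = 184.89→185) → #d7dbb9
60%: (185 + 42 = 227→227, 191 + 38.4 = 229.4→229, 132 + 73.8 = 205.8→206) → #e3e5ce
94%: (185 + 65.8 = 250.8→251, 191 + 60.16 = 251.16→251, 132 + 115.62 = 247.62→248) → #fbfbf8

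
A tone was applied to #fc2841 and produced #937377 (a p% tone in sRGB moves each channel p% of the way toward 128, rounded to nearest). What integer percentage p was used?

85%

#fc2841 is rgb(252, 40, 65); #937377 is rgb(147, 115, 119).
On the R channel (widest range): 147 ≈ 252 + (p/100)(128 − 252), so p ≈ 100×(147 − 252)/(128 − 252) = -10500/-124 = 84.68.
p = 85 reproduces all three channels after rounding.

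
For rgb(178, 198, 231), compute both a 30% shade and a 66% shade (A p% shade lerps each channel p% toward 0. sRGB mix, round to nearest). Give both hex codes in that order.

#7D8BA2, #3D434F

30% shade:
  R: 178 − 53.4 = 124.6 → 125
  G: 198 + 0.3×(0−198) = 198 − 59.4 = 138.6 → 139
  B: 231 + 0.3×(0−231) = 231 − 69.3 = 161.7 → 162
  → #7D8BA2
66% shade:
  R: 178 + 0.66×(0−178) = 178 − 117.48 = 60.52 → 61
  G: 198 + 0.66×(0−198) = 198 − 130.68 = 67.32 → 67
  B: 231 + 0.66×(0−231) = 231 − 152.46 = 78.54 → 79
  → #3D434F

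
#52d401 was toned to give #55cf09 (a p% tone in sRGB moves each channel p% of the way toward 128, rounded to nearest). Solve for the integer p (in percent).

6%

#52d401 is rgb(82, 212, 1); #55cf09 is rgb(85, 207, 9).
On the B channel (widest range): 9 ≈ 1 + (p/100)(128 − 1), so p ≈ 100×(9 − 1)/(128 − 1) = 800/127 = 6.30.
p = 6 reproduces all three channels after rounding.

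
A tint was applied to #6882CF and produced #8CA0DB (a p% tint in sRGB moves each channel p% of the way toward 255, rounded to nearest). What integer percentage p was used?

#6882CF is rgb(104, 130, 207); #8CA0DB is rgb(140, 160, 219).
On the R channel (widest range): 140 ≈ 104 + (p/100)(255 − 104), so p ≈ 100×(140 − 104)/(255 − 104) = 3600/151 = 23.84.
p = 24 reproduces all three channels after rounding.

24%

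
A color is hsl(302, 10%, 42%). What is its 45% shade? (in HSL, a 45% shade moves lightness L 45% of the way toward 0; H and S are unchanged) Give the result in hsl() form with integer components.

L moves 45% from 42 toward 0: 42 − 18.9 = 23.1 → 23.
H and S are unchanged.

hsl(302, 10%, 23%)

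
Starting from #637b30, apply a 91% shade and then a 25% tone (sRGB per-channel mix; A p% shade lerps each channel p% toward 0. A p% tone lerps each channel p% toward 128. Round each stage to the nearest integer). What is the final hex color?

#272823

#637b30 is rgb(99, 123, 48).
Per channel, c → c + 0.91(0 − c):
  R: 99 + 0.91×(0−99) = 99 − 90.09 = 8.91 → 9
  G: 123 + 0.91×(0−123) = 123 − 111.93 = 11.07 → 11
  B: 48 + 0.91×(0−48) = 48 − 43.68 = 4.32 → 4
After the shade: rgb(9, 11, 4) = #090b04.
Per channel, c → c + 0.25(128 − c):
  R: 9 + 0.25×(128−9) = 9 + 29.75 = 38.75 → 39
  G: 11 + 0.25×(128−11) = 11 + 29.25 = 40.25 → 40
  B: 4 + 31 = 35 → 35
rgb(39, 40, 35) = #272823.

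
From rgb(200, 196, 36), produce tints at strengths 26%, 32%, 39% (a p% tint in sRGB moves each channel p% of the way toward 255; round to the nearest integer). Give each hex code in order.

#d6d35d, #dad76a, #dddb79

26%: (200 + 14.3 = 214.3→214, 196 + 15.34 = 211.34→211, 36 + 56.94 = 92.94→93) → #d6d35d
32%: (200 + 17.6 = 217.6→218, 196 + 18.88 = 214.88→215, 36 + 70.08 = 106.08→106) → #dad76a
39%: (200 + 21.45 = 221.45→221, 196 + 23.01 = 219.01→219, 36 + 85.41 = 121.41→121) → #dddb79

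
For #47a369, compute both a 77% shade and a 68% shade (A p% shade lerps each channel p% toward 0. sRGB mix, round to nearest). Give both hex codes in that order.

#47a369 is rgb(71, 163, 105).
77% shade:
  R: 71 − 54.67 = 16.33 → 16
  G: 163 + 0.77×(0−163) = 163 − 125.51 = 37.49 → 37
  B: 105 − 80.85 = 24.15 → 24
  → #102518
68% shade:
  R: 71 − 48.28 = 22.72 → 23
  G: 163 + 0.68×(0−163) = 163 − 110.84 = 52.16 → 52
  B: 105 − 71.4 = 33.6 → 34
  → #173422

#102518, #173422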